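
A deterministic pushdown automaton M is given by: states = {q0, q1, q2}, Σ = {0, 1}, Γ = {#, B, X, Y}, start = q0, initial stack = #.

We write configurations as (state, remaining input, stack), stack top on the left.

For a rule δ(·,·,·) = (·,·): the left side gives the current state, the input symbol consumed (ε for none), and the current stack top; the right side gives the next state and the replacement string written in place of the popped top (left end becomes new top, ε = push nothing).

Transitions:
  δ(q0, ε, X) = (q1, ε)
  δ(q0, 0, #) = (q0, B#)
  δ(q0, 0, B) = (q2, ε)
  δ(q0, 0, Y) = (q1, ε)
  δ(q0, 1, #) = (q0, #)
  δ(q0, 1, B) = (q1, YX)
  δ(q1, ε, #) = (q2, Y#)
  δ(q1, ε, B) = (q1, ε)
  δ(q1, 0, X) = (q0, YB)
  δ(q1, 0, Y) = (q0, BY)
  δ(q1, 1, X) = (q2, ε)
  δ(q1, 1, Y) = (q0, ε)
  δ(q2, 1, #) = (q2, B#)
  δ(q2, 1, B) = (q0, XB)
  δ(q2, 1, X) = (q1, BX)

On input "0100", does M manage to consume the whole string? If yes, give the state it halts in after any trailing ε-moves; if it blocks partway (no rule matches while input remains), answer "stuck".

(q0, 0100, #)
  read 0, top #: go to q0, push B# → (q0, 100, B#)
  read 1, top B: go to q1, push YX → (q1, 00, YX#)
  read 0, top Y: go to q0, push BY → (q0, 0, BYX#)
  read 0, top B: go to q2, push ε → (q2, ε, YX#)
All input consumed; M is in state q2.

q2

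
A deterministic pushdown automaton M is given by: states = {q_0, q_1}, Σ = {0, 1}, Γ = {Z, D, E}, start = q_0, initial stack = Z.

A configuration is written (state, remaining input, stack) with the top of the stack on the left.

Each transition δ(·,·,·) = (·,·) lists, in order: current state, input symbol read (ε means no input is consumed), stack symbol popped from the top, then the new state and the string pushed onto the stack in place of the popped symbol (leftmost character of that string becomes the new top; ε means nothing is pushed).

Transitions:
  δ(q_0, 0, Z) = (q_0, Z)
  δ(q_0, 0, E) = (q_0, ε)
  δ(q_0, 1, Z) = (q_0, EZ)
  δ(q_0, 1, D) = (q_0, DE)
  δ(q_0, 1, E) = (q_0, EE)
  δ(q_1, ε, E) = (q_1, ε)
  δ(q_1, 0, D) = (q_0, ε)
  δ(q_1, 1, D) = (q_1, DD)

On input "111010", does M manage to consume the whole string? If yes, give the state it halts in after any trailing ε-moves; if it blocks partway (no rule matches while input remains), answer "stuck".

q_0

(q_0, 111010, Z) ⊢ (q_0, 11010, EZ) ⊢ (q_0, 1010, EEZ) ⊢ (q_0, 010, EEEZ) ⊢ (q_0, 10, EEZ) ⊢ (q_0, 0, EEEZ) ⊢ (q_0, ε, EEZ)
All input consumed; M is in state q_0.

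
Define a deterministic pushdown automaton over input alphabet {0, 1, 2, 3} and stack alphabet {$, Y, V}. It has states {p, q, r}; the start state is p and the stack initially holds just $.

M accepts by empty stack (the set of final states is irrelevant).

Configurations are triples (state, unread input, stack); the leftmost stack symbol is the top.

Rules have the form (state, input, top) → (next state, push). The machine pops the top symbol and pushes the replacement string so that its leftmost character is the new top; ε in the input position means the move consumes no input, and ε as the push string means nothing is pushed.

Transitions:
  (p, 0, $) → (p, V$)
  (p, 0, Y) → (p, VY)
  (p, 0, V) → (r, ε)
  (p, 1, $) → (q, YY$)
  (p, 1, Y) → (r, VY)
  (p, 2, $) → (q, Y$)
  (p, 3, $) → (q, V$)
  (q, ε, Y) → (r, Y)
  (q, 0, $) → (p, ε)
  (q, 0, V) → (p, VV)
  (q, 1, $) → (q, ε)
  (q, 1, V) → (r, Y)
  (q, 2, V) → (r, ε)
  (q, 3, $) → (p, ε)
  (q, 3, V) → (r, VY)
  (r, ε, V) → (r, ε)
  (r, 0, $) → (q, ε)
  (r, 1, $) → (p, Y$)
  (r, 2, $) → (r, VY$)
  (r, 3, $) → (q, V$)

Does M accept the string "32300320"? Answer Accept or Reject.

(p, 32300320, $)
  read 3, top $: go to q, push V$ → (q, 2300320, V$)
  read 2, top V: go to r, push ε → (r, 300320, $)
  read 3, top $: go to q, push V$ → (q, 00320, V$)
  read 0, top V: go to p, push VV → (p, 0320, VV$)
  read 0, top V: go to r, push ε → (r, 320, V$)
  ε-move, top V: go to r, push ε → (r, 320, $)
  read 3, top $: go to q, push V$ → (q, 20, V$)
  read 2, top V: go to r, push ε → (r, 0, $)
  read 0, top $: go to q, push ε → (q, ε, ε)
All input consumed and the stack is empty.

Accept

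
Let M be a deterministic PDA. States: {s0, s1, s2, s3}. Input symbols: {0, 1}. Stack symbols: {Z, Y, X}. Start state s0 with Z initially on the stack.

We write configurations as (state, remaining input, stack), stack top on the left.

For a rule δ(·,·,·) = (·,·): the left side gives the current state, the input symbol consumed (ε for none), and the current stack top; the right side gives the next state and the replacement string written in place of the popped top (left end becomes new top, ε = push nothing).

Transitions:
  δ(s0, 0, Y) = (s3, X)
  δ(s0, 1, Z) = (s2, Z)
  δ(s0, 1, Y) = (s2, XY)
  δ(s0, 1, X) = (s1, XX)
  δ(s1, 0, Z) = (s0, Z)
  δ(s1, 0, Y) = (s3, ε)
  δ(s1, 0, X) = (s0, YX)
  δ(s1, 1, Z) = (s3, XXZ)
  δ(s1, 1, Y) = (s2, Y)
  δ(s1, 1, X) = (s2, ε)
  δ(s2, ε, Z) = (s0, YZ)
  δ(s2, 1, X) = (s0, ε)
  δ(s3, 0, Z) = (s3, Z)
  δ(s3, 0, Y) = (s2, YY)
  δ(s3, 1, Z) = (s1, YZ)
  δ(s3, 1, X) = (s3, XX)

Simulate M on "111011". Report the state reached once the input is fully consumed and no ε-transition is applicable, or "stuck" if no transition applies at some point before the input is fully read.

s3

(s0, 111011, Z) ⊢ (s2, 11011, Z) ⊢ (s0, 11011, YZ) ⊢ (s2, 1011, XYZ) ⊢ (s0, 011, YZ) ⊢ (s3, 11, XZ) ⊢ (s3, 1, XXZ) ⊢ (s3, ε, XXXZ)
All input consumed; M is in state s3.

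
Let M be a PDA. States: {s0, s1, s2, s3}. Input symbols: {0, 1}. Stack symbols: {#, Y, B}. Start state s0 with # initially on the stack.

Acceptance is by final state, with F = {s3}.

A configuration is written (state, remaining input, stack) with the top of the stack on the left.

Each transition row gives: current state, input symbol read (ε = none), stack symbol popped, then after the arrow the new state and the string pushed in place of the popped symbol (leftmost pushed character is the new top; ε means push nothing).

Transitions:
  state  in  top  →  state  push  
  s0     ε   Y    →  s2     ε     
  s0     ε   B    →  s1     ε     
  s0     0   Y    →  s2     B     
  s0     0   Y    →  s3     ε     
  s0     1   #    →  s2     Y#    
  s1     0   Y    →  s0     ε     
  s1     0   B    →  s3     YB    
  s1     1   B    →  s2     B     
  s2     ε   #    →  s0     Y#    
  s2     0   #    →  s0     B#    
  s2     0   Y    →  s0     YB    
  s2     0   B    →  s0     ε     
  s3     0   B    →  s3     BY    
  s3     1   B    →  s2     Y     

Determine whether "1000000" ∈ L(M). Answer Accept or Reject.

One accepting computation: (s0, 1000000, #) ⊢ (s2, 000000, Y#) ⊢ (s0, 00000, YB#) ⊢ (s3, 0000, B#) ⊢ (s3, 000, BY#) ⊢ (s3, 00, BYY#) ⊢ (s3, 0, BYYY#) ⊢ (s3, ε, BYYYY#)
All input consumed and state s3 ∈ F.

Accept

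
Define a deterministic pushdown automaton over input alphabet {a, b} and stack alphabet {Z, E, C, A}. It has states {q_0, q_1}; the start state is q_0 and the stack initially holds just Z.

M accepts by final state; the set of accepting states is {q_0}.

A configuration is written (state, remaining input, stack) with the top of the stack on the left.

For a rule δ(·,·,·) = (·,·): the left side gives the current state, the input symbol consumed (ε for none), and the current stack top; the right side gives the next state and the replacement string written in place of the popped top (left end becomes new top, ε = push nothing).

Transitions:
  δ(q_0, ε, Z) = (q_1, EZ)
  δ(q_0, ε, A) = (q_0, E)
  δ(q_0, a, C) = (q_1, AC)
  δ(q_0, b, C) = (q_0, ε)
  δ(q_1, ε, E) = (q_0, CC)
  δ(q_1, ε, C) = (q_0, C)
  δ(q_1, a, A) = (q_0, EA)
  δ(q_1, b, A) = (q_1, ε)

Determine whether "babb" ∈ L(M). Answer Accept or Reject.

Accept

(q_0, babb, Z) ⊢ (q_1, babb, EZ) ⊢ (q_0, babb, CCZ) ⊢ (q_0, abb, CZ) ⊢ (q_1, bb, ACZ) ⊢ (q_1, b, CZ) ⊢ (q_0, b, CZ) ⊢ (q_0, ε, Z)
All input consumed; state q_0 ∈ F.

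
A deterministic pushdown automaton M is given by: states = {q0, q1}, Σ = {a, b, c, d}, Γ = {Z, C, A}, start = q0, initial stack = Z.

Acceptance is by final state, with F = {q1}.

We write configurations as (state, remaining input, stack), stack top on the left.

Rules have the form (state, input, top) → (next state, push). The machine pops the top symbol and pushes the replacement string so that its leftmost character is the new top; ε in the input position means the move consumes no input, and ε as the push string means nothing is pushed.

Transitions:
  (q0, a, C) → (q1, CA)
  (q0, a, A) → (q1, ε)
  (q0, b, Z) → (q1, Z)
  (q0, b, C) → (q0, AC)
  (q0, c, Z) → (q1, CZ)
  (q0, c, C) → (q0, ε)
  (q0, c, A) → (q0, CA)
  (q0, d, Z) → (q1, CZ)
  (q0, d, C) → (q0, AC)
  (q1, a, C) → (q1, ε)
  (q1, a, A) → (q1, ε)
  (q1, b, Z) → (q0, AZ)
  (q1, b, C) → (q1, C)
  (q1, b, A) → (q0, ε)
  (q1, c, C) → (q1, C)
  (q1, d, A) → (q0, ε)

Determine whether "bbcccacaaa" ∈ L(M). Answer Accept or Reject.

(q0, bbcccacaaa, Z) ⊢ (q1, bcccacaaa, Z) ⊢ (q0, cccacaaa, AZ) ⊢ (q0, ccacaaa, CAZ) ⊢ (q0, cacaaa, AZ) ⊢ (q0, acaaa, CAZ) ⊢ (q1, caaa, CAAZ) ⊢ (q1, aaa, CAAZ) ⊢ (q1, aa, AAZ) ⊢ (q1, a, AZ) ⊢ (q1, ε, Z)
All input consumed; state q1 ∈ F.

Accept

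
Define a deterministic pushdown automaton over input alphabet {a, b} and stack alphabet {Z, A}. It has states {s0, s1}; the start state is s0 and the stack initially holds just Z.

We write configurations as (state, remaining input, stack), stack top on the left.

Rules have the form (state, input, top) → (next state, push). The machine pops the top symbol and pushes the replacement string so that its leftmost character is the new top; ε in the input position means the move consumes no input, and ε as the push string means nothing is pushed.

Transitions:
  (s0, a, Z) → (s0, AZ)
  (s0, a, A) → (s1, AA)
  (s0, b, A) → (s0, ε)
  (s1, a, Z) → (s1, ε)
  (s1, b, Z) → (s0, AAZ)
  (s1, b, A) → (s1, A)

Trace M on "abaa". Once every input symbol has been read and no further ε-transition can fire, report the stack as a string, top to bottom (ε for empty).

(s0, abaa, Z)
  read a, top Z: go to s0, push AZ → (s0, baa, AZ)
  read b, top A: go to s0, push ε → (s0, aa, Z)
  read a, top Z: go to s0, push AZ → (s0, a, AZ)
  read a, top A: go to s1, push AA → (s1, ε, AAZ)
All input consumed in state s1 with stack AAZ.

AAZ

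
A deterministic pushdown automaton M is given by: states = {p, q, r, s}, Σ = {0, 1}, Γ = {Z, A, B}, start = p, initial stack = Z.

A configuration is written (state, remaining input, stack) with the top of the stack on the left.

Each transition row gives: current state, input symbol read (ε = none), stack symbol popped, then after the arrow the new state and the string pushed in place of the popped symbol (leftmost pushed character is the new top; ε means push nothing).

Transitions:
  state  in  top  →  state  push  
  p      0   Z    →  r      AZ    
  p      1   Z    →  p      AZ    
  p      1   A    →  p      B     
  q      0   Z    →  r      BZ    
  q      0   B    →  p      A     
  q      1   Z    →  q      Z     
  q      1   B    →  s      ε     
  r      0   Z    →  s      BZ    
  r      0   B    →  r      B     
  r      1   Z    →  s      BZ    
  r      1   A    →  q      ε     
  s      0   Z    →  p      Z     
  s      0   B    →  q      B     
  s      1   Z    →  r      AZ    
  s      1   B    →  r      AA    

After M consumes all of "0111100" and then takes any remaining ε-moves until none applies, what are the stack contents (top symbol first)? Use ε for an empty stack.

BZ

(p, 0111100, Z)
  read 0, top Z: go to r, push AZ → (r, 111100, AZ)
  read 1, top A: go to q, push ε → (q, 11100, Z)
  read 1, top Z: go to q, push Z → (q, 1100, Z)
  read 1, top Z: go to q, push Z → (q, 100, Z)
  read 1, top Z: go to q, push Z → (q, 00, Z)
  read 0, top Z: go to r, push BZ → (r, 0, BZ)
  read 0, top B: go to r, push B → (r, ε, BZ)
All input consumed in state r with stack BZ.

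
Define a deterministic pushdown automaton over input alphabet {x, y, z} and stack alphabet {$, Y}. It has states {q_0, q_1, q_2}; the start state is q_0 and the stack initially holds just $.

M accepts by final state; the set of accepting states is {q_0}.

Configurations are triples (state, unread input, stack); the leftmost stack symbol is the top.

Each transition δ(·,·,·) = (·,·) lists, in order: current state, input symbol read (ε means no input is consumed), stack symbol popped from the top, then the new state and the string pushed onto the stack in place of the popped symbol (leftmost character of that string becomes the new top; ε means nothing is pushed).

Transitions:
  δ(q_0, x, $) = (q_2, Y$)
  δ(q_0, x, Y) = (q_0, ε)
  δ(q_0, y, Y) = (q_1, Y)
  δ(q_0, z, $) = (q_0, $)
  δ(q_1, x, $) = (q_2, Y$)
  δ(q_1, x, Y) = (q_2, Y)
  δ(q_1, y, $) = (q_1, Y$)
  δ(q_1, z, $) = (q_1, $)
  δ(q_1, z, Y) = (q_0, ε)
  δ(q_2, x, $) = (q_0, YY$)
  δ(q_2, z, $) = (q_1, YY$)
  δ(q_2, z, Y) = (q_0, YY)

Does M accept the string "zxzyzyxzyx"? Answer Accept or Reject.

Reject

(q_0, zxzyzyxzyx, $)
  read z, top $: go to q_0, push $ → (q_0, xzyzyxzyx, $)
  read x, top $: go to q_2, push Y$ → (q_2, zyzyxzyx, Y$)
  read z, top Y: go to q_0, push YY → (q_0, yzyxzyx, YY$)
  read y, top Y: go to q_1, push Y → (q_1, zyxzyx, YY$)
  read z, top Y: go to q_0, push ε → (q_0, yxzyx, Y$)
  read y, top Y: go to q_1, push Y → (q_1, xzyx, Y$)
  read x, top Y: go to q_2, push Y → (q_2, zyx, Y$)
  read z, top Y: go to q_0, push YY → (q_0, yx, YY$)
  read y, top Y: go to q_1, push Y → (q_1, x, YY$)
  read x, top Y: go to q_2, push Y → (q_2, ε, YY$)
All input consumed; state q_2 ∉ F and no further ε-move applies.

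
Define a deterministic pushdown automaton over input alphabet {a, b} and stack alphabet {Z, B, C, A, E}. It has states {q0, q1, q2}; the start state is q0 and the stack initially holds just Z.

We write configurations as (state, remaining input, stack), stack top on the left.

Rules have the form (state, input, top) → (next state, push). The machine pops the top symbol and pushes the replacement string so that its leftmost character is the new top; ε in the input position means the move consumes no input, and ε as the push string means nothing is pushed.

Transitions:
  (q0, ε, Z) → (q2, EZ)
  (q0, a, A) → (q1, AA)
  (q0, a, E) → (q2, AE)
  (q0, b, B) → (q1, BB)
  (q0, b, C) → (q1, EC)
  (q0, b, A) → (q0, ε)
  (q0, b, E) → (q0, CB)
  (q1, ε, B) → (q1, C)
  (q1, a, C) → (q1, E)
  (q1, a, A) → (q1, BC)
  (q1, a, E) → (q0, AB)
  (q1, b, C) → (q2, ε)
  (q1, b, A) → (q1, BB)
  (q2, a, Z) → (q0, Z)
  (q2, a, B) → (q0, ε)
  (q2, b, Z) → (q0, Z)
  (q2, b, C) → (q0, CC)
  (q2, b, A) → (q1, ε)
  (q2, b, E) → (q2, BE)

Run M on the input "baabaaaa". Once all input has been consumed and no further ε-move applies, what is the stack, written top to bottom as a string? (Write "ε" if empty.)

(q0, baabaaaa, Z) ⊢ (q2, baabaaaa, EZ) ⊢ (q2, aabaaaa, BEZ) ⊢ (q0, abaaaa, EZ) ⊢ (q2, baaaa, AEZ) ⊢ (q1, aaaa, EZ) ⊢ (q0, aaa, ABZ) ⊢ (q1, aa, AABZ) ⊢ (q1, a, BCABZ) ⊢ (q1, a, CCABZ) ⊢ (q1, ε, ECABZ)
All input consumed in state q1 with stack ECABZ.

ECABZ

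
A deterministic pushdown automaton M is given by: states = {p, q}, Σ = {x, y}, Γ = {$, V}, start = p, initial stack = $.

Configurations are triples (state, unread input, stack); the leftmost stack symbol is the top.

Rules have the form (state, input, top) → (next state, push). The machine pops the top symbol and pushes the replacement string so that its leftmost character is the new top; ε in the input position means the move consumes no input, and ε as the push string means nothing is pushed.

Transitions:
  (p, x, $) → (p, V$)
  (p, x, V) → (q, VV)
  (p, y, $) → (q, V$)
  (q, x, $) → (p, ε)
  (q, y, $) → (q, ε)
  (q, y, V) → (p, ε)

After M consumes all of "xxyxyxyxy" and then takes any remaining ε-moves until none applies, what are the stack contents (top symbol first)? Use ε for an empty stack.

(p, xxyxyxyxy, $)
  read x, top $: go to p, push V$ → (p, xyxyxyxy, V$)
  read x, top V: go to q, push VV → (q, yxyxyxy, VV$)
  read y, top V: go to p, push ε → (p, xyxyxy, V$)
  read x, top V: go to q, push VV → (q, yxyxy, VV$)
  read y, top V: go to p, push ε → (p, xyxy, V$)
  read x, top V: go to q, push VV → (q, yxy, VV$)
  read y, top V: go to p, push ε → (p, xy, V$)
  read x, top V: go to q, push VV → (q, y, VV$)
  read y, top V: go to p, push ε → (p, ε, V$)
All input consumed in state p with stack V$.

V$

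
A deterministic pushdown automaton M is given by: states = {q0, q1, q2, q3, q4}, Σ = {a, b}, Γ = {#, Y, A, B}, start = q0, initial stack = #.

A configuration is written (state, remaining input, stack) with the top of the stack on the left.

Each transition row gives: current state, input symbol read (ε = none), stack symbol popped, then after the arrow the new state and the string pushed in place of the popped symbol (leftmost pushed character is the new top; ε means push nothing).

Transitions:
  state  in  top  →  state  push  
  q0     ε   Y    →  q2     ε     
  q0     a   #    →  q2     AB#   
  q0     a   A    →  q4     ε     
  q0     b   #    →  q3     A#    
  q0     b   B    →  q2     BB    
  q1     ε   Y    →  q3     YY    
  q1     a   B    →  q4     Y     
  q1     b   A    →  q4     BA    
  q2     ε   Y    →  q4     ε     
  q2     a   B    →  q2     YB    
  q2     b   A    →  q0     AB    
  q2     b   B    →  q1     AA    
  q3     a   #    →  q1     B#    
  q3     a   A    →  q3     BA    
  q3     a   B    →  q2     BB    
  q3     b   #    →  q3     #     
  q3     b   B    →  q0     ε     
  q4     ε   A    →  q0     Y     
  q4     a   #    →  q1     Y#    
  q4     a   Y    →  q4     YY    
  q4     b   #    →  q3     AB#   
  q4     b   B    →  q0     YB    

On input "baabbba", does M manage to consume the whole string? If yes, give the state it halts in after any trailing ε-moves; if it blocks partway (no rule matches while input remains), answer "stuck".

q4

(q0, baabbba, #) ⊢ (q3, aabbba, A#) ⊢ (q3, abbba, BA#) ⊢ (q2, bbba, BBA#) ⊢ (q1, bba, AABA#) ⊢ (q4, ba, BAABA#) ⊢ (q0, a, YBAABA#) ⊢ (q2, a, BAABA#) ⊢ (q2, ε, YBAABA#) ⊢ (q4, ε, BAABA#)
All input consumed; M is in state q4.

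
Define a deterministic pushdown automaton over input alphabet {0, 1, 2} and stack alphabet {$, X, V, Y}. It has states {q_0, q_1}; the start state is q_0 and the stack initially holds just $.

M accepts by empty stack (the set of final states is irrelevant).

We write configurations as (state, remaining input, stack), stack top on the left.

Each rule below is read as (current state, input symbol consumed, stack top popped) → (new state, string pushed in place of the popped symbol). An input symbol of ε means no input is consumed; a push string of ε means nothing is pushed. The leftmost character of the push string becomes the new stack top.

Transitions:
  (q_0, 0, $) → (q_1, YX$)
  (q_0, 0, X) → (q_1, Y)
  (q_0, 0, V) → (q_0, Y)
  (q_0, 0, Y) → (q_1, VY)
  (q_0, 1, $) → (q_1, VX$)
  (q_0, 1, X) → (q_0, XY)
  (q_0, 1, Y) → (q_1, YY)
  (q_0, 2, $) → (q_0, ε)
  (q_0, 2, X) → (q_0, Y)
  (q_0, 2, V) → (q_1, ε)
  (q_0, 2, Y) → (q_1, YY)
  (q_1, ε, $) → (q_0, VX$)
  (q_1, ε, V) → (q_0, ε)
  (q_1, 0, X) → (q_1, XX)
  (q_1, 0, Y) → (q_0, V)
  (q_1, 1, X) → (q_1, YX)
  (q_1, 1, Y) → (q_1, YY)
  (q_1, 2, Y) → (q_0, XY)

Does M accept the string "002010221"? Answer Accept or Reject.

Reject

(q_0, 002010221, $)
  read 0, top $: go to q_1, push YX$ → (q_1, 02010221, YX$)
  read 0, top Y: go to q_0, push V → (q_0, 2010221, VX$)
  read 2, top V: go to q_1, push ε → (q_1, 010221, X$)
  read 0, top X: go to q_1, push XX → (q_1, 10221, XX$)
  read 1, top X: go to q_1, push YX → (q_1, 0221, YXX$)
  read 0, top Y: go to q_0, push V → (q_0, 221, VXX$)
  read 2, top V: go to q_1, push ε → (q_1, 21, XX$)
No transition applies at (q_1, 21, XX$); input not fully consumed.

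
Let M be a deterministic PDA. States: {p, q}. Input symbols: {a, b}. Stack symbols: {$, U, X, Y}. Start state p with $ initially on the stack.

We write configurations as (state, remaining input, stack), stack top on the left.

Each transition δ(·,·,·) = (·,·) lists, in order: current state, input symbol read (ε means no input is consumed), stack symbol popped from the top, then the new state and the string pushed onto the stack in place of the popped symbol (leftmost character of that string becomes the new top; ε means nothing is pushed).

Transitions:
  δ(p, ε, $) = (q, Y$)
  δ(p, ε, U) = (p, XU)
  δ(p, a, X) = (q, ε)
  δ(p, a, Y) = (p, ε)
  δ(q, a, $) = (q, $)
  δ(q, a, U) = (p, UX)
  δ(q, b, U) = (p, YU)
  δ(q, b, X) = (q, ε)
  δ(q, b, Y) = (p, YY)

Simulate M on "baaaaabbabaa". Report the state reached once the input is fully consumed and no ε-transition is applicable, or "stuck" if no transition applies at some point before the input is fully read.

(p, baaaaabbabaa, $) ⊢ (q, baaaaabbabaa, Y$) ⊢ (p, aaaaabbabaa, YY$) ⊢ (p, aaaabbabaa, Y$) ⊢ (p, aaabbabaa, $) ⊢ (q, aaabbabaa, Y$)
No transition for (q, a, top Y); M blocks with input aaabbabaa remaining.

stuck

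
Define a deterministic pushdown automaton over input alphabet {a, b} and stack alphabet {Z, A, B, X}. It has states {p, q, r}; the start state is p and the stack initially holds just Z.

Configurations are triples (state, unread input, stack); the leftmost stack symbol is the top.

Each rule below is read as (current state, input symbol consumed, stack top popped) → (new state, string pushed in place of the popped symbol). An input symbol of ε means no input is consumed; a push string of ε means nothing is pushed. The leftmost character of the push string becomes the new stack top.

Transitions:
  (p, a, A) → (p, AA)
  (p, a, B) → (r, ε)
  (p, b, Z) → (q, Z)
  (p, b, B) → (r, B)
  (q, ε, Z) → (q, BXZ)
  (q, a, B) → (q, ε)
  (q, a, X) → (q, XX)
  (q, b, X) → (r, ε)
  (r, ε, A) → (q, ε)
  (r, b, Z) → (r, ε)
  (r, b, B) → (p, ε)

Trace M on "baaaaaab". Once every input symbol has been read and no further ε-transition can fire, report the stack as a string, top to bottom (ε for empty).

(p, baaaaaab, Z)
  read b, top Z: go to q, push Z → (q, aaaaaab, Z)
  ε-move, top Z: go to q, push BXZ → (q, aaaaaab, BXZ)
  read a, top B: go to q, push ε → (q, aaaaab, XZ)
  read a, top X: go to q, push XX → (q, aaaab, XXZ)
  read a, top X: go to q, push XX → (q, aaab, XXXZ)
  read a, top X: go to q, push XX → (q, aab, XXXXZ)
  read a, top X: go to q, push XX → (q, ab, XXXXXZ)
  read a, top X: go to q, push XX → (q, b, XXXXXXZ)
  read b, top X: go to r, push ε → (r, ε, XXXXXZ)
All input consumed in state r with stack XXXXXZ.

XXXXXZ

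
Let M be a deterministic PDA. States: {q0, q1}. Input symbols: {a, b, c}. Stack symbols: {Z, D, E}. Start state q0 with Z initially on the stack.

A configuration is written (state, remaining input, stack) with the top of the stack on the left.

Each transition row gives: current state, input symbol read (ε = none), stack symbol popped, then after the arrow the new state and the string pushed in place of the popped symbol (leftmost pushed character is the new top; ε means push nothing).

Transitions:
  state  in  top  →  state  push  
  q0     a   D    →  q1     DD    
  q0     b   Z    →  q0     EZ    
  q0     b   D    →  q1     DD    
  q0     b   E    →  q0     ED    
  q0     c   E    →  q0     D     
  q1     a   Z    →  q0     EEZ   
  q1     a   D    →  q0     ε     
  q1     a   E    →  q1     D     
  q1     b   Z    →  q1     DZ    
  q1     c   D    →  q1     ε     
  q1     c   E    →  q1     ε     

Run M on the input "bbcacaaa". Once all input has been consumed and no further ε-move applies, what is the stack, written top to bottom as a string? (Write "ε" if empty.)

DZ

(q0, bbcacaaa, Z)
  read b, top Z: go to q0, push EZ → (q0, bcacaaa, EZ)
  read b, top E: go to q0, push ED → (q0, cacaaa, EDZ)
  read c, top E: go to q0, push D → (q0, acaaa, DDZ)
  read a, top D: go to q1, push DD → (q1, caaa, DDDZ)
  read c, top D: go to q1, push ε → (q1, aaa, DDZ)
  read a, top D: go to q0, push ε → (q0, aa, DZ)
  read a, top D: go to q1, push DD → (q1, a, DDZ)
  read a, top D: go to q0, push ε → (q0, ε, DZ)
All input consumed in state q0 with stack DZ.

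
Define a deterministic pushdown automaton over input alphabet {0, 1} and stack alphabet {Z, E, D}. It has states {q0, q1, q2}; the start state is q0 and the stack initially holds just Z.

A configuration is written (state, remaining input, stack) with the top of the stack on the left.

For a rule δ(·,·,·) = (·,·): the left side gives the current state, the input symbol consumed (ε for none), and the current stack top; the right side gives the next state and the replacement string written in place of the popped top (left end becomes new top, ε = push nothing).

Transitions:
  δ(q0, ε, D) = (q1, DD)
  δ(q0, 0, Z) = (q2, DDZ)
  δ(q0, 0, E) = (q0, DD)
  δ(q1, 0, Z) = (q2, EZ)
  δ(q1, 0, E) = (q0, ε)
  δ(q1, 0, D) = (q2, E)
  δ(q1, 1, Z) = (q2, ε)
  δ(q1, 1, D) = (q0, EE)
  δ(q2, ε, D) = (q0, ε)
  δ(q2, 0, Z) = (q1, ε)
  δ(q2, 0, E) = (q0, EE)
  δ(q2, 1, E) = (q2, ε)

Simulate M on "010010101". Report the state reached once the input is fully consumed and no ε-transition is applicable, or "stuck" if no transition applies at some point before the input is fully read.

(q0, 010010101, Z) ⊢ (q2, 10010101, DDZ) ⊢ (q0, 10010101, DZ) ⊢ (q1, 10010101, DDZ) ⊢ (q0, 0010101, EEDZ) ⊢ (q0, 010101, DDEDZ) ⊢ (q1, 010101, DDDEDZ) ⊢ (q2, 10101, EDDEDZ) ⊢ (q2, 0101, DDEDZ) ⊢ (q0, 0101, DEDZ) ⊢ (q1, 0101, DDEDZ) ⊢ (q2, 101, EDEDZ) ⊢ (q2, 01, DEDZ) ⊢ (q0, 01, EDZ) ⊢ (q0, 1, DDDZ) ⊢ (q1, 1, DDDDZ) ⊢ (q0, ε, EEDDDZ)
All input consumed; M is in state q0.

q0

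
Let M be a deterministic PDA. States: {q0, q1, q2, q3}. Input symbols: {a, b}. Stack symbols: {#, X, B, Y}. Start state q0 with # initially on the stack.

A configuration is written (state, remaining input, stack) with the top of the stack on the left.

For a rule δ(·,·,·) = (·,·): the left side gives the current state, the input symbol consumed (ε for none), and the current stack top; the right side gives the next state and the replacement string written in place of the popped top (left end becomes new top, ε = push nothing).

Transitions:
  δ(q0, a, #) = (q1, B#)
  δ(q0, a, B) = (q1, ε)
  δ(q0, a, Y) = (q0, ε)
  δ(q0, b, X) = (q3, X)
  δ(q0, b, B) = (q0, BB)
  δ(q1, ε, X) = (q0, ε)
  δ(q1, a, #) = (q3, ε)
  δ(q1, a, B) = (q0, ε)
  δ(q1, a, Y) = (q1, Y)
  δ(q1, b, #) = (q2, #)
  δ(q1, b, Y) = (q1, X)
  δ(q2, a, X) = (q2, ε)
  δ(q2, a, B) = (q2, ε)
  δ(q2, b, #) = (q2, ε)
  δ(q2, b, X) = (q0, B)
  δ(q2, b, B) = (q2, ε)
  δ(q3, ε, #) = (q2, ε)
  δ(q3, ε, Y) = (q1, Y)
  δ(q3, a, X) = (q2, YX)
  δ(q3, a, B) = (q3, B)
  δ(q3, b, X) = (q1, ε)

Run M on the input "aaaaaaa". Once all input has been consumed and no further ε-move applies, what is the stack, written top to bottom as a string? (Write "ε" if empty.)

(q0, aaaaaaa, #) ⊢ (q1, aaaaaa, B#) ⊢ (q0, aaaaa, #) ⊢ (q1, aaaa, B#) ⊢ (q0, aaa, #) ⊢ (q1, aa, B#) ⊢ (q0, a, #) ⊢ (q1, ε, B#)
All input consumed in state q1 with stack B#.

B#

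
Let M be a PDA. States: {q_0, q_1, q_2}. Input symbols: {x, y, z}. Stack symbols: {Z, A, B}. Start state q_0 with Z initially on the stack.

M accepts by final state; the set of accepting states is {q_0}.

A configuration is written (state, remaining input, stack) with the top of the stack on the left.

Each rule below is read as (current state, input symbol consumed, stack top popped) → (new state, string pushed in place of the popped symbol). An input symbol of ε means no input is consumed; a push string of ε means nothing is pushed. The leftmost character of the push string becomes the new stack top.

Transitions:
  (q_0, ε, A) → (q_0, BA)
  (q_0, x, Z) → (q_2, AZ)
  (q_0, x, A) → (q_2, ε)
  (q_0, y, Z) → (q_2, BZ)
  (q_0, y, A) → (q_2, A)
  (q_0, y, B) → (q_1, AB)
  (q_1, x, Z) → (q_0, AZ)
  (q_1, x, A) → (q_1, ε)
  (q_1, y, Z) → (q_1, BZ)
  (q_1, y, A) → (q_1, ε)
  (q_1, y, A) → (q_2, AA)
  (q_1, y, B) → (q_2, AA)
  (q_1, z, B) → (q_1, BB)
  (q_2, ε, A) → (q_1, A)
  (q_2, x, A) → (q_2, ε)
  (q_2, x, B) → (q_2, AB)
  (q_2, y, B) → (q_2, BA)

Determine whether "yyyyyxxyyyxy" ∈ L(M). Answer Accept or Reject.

No computation consumes all input and reaches a final state.

Reject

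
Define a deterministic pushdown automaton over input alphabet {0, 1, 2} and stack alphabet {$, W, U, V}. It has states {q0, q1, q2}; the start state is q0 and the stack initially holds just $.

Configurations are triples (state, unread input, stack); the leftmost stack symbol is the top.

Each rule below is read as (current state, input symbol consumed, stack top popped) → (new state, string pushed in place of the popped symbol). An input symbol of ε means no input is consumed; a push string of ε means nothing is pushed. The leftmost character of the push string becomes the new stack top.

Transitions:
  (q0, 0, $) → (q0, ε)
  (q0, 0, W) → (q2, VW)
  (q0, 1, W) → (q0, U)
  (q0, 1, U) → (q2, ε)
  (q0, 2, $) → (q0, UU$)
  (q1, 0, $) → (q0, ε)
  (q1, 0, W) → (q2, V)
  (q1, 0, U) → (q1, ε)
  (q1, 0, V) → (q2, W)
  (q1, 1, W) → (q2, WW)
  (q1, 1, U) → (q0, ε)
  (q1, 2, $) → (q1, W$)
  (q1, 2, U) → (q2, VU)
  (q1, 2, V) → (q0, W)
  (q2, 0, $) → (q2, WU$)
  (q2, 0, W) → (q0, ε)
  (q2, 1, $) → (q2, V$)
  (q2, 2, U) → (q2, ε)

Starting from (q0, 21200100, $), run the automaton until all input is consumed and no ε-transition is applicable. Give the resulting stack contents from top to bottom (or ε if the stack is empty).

U$

(q0, 21200100, $)
  read 2, top $: go to q0, push UU$ → (q0, 1200100, UU$)
  read 1, top U: go to q2, push ε → (q2, 200100, U$)
  read 2, top U: go to q2, push ε → (q2, 00100, $)
  read 0, top $: go to q2, push WU$ → (q2, 0100, WU$)
  read 0, top W: go to q0, push ε → (q0, 100, U$)
  read 1, top U: go to q2, push ε → (q2, 00, $)
  read 0, top $: go to q2, push WU$ → (q2, 0, WU$)
  read 0, top W: go to q0, push ε → (q0, ε, U$)
All input consumed in state q0 with stack U$.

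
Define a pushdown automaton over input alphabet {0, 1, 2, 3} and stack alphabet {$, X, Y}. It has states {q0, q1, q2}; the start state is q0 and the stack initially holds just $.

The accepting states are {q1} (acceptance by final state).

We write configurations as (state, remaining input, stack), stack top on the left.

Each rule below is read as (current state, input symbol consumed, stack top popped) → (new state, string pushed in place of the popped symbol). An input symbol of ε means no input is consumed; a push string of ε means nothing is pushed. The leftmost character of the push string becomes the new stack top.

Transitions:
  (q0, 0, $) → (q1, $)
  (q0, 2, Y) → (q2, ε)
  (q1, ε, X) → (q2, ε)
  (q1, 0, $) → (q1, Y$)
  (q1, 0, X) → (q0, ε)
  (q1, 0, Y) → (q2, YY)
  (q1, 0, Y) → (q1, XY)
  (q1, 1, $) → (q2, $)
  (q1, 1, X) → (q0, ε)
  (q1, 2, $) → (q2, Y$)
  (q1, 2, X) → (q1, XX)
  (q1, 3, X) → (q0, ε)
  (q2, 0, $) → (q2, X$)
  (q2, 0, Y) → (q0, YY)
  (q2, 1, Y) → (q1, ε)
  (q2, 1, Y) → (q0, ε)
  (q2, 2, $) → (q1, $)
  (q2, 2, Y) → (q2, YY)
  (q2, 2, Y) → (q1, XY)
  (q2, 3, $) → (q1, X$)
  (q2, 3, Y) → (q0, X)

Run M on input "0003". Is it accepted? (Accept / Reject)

Reject

No computation consumes all input and reaches a final state.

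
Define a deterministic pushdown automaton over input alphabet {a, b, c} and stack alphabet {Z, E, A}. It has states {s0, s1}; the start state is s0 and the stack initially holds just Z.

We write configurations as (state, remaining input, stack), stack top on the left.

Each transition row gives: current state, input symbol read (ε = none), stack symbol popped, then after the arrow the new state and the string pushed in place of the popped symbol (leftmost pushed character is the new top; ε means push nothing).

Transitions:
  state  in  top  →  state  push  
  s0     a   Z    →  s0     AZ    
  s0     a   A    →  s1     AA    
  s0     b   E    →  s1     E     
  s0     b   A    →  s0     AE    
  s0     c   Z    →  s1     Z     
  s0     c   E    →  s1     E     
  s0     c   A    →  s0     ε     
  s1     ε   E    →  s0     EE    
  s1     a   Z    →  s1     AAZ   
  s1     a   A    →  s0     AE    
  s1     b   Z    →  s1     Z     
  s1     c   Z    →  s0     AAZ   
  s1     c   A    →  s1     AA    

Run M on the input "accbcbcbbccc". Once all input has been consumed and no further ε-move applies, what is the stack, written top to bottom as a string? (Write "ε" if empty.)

EEEEEEAZ

(s0, accbcbcbbccc, Z)
  read a, top Z: go to s0, push AZ → (s0, ccbcbcbbccc, AZ)
  read c, top A: go to s0, push ε → (s0, cbcbcbbccc, Z)
  read c, top Z: go to s1, push Z → (s1, bcbcbbccc, Z)
  read b, top Z: go to s1, push Z → (s1, cbcbbccc, Z)
  read c, top Z: go to s0, push AAZ → (s0, bcbbccc, AAZ)
  read b, top A: go to s0, push AE → (s0, cbbccc, AEAZ)
  read c, top A: go to s0, push ε → (s0, bbccc, EAZ)
  read b, top E: go to s1, push E → (s1, bccc, EAZ)
  ε-move, top E: go to s0, push EE → (s0, bccc, EEAZ)
  read b, top E: go to s1, push E → (s1, ccc, EEAZ)
  ε-move, top E: go to s0, push EE → (s0, ccc, EEEAZ)
  read c, top E: go to s1, push E → (s1, cc, EEEAZ)
  ε-move, top E: go to s0, push EE → (s0, cc, EEEEAZ)
  read c, top E: go to s1, push E → (s1, c, EEEEAZ)
  ε-move, top E: go to s0, push EE → (s0, c, EEEEEAZ)
  read c, top E: go to s1, push E → (s1, ε, EEEEEAZ)
  ε-move, top E: go to s0, push EE → (s0, ε, EEEEEEAZ)
All input consumed in state s0 with stack EEEEEEAZ.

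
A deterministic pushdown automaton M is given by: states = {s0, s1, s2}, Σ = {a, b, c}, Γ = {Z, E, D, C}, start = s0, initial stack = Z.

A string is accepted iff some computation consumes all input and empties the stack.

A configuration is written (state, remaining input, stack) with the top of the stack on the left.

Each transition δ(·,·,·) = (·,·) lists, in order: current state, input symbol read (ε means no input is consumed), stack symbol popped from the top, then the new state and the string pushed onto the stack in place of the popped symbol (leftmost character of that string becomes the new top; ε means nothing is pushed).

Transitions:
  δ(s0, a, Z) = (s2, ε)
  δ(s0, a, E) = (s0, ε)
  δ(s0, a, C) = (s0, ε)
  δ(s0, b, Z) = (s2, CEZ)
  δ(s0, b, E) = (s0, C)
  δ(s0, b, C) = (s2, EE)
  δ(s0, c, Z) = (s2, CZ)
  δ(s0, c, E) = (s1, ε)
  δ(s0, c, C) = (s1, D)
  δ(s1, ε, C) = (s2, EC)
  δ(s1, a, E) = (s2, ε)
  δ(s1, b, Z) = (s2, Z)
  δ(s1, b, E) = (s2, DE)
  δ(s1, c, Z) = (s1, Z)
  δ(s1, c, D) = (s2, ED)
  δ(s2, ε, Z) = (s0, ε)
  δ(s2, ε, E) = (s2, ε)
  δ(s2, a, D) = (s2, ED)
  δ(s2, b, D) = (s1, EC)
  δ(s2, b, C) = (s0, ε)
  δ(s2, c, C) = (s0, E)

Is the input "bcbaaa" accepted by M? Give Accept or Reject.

Accept

(s0, bcbaaa, Z)
  read b, top Z: go to s2, push CEZ → (s2, cbaaa, CEZ)
  read c, top C: go to s0, push E → (s0, baaa, EEZ)
  read b, top E: go to s0, push C → (s0, aaa, CEZ)
  read a, top C: go to s0, push ε → (s0, aa, EZ)
  read a, top E: go to s0, push ε → (s0, a, Z)
  read a, top Z: go to s2, push ε → (s2, ε, ε)
All input consumed and the stack is empty.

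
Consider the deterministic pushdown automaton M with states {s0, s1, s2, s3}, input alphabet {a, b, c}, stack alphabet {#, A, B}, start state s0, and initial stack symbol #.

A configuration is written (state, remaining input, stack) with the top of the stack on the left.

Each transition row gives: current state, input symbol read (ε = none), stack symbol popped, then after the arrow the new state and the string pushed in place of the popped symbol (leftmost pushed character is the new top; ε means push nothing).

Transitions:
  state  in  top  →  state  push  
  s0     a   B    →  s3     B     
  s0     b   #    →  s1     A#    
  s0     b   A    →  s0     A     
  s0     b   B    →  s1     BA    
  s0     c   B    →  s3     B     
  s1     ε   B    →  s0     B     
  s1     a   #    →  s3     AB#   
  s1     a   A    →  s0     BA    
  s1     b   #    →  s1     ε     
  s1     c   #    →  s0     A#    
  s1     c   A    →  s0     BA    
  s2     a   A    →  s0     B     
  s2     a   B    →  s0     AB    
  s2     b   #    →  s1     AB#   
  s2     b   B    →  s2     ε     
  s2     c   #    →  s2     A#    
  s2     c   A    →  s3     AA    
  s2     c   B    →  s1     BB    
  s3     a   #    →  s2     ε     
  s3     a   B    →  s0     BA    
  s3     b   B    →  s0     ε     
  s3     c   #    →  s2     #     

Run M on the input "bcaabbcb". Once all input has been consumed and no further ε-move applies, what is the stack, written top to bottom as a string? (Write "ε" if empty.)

AAAA#

(s0, bcaabbcb, #)
  read b, top #: go to s1, push A# → (s1, caabbcb, A#)
  read c, top A: go to s0, push BA → (s0, aabbcb, BA#)
  read a, top B: go to s3, push B → (s3, abbcb, BA#)
  read a, top B: go to s0, push BA → (s0, bbcb, BAA#)
  read b, top B: go to s1, push BA → (s1, bcb, BAAA#)
  ε-move, top B: go to s0, push B → (s0, bcb, BAAA#)
  read b, top B: go to s1, push BA → (s1, cb, BAAAA#)
  ε-move, top B: go to s0, push B → (s0, cb, BAAAA#)
  read c, top B: go to s3, push B → (s3, b, BAAAA#)
  read b, top B: go to s0, push ε → (s0, ε, AAAA#)
All input consumed in state s0 with stack AAAA#.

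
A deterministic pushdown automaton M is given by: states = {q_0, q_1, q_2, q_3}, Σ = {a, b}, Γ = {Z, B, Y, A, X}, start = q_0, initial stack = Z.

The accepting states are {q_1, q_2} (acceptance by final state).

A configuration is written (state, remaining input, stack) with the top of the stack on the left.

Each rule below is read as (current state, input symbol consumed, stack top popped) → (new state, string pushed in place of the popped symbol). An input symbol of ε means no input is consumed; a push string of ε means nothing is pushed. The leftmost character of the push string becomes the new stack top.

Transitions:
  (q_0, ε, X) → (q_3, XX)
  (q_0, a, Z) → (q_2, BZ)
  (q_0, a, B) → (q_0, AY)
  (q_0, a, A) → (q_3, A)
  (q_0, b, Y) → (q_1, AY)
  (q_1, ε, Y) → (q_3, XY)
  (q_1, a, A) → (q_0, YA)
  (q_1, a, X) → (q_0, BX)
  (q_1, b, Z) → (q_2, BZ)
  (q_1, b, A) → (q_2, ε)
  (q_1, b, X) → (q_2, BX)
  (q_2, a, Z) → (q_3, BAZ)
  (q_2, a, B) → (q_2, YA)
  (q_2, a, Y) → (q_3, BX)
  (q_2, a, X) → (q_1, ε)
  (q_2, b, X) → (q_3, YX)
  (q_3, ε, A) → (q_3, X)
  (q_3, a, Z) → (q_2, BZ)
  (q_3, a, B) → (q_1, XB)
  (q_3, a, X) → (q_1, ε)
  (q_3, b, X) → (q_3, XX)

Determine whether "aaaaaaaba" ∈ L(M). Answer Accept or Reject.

(q_0, aaaaaaaba, Z)
  read a, top Z: go to q_2, push BZ → (q_2, aaaaaaba, BZ)
  read a, top B: go to q_2, push YA → (q_2, aaaaaba, YAZ)
  read a, top Y: go to q_3, push BX → (q_3, aaaaba, BXAZ)
  read a, top B: go to q_1, push XB → (q_1, aaaba, XBXAZ)
  read a, top X: go to q_0, push BX → (q_0, aaba, BXBXAZ)
  read a, top B: go to q_0, push AY → (q_0, aba, AYXBXAZ)
  read a, top A: go to q_3, push A → (q_3, ba, AYXBXAZ)
  ε-move, top A: go to q_3, push X → (q_3, ba, XYXBXAZ)
  read b, top X: go to q_3, push XX → (q_3, a, XXYXBXAZ)
  read a, top X: go to q_1, push ε → (q_1, ε, XYXBXAZ)
All input consumed; state q_1 ∈ F.

Accept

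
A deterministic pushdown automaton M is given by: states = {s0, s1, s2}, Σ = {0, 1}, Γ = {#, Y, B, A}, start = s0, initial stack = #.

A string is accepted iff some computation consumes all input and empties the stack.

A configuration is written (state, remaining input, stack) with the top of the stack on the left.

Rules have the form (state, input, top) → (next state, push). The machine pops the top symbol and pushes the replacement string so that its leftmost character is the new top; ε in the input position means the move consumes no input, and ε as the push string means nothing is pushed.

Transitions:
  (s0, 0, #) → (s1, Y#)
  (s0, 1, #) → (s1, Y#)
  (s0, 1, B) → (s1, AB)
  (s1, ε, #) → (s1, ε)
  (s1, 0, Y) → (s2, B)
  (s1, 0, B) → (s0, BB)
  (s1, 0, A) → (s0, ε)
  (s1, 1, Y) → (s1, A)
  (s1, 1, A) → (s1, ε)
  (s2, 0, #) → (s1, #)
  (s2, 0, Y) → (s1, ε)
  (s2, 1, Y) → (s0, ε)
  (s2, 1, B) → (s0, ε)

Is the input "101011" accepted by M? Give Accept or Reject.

(s0, 101011, #) ⊢ (s1, 01011, Y#) ⊢ (s2, 1011, B#) ⊢ (s0, 011, #) ⊢ (s1, 11, Y#) ⊢ (s1, 1, A#) ⊢ (s1, ε, #) ⊢ (s1, ε, ε)
All input consumed and the stack is empty.

Accept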